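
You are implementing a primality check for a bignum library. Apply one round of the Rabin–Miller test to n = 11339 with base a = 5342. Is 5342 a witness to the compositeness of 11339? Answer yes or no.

n − 1 = 11338 = 2^1 · 5669, so s = 1 and d = 5669.
Repeated squaring mod 11339: 5342^1 ≡ 5342, 5342^2 ≡ 8040, 5342^4 ≡ 9300, 5342^8 ≡ 7447, 5342^16 ≡ 10099, 5342^32 ≡ 6835, 5342^64 ≡ 545, 5342^128 ≡ 2211, 5342^256 ≡ 1412, 5342^512 ≡ 9419, 5342^1024 ≡ 1225, 5342^2048 ≡ 3877, 5342^4096 ≡ 6954.
5669 = 4096 + 1024 + 512 + 32 + 4 + 1, so 5342^5669 ≡ 6954·1225·9419·6835·9300·5342 ≡ 1687 (mod 11339).
x_0 = 5342^5669 mod 11339 = 1687.
x_0 ∉ {1, 11338} and s = 1, so 5342 is a Miller–Rabin witness and 11339 is composite.

yes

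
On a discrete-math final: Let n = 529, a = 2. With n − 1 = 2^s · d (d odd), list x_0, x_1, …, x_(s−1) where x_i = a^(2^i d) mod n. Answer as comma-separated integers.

323, 116, 231, 461

n − 1 = 528 = 2^4 · 33, so s = 4 and d = 33.
x_0 = 2^33 mod 529 = 323.
x_1 = 323^2 mod 529 = 116.
x_2 = 116^2 mod 529 = 231.
x_3 = 231^2 mod 529 = 461.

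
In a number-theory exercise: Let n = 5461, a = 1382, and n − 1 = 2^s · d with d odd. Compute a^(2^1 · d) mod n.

n − 1 = 5460 = 2^2 · 1365, so s = 2 and d = 1365.
By repeated squaring, 1382^1365 ≡ 3957 (mod 5461).
x_0 = 3957.
x_1 = 3957^2 mod 5461 = 1162.

1162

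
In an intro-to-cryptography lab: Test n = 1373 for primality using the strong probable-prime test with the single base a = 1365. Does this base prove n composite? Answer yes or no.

no

n − 1 = 1372 = 2^2 · 343, so s = 2 and d = 343.
x_0 = 1365^343 mod 1373 = 668.
x_0 is neither 1 nor 1372, so continue squaring.
x_1 = 668^2 mod 1373 = 1372.
x_1 ≡ −1, so 1365 is not a witness.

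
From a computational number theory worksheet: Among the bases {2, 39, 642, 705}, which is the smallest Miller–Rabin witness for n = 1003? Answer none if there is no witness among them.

2

n − 1 = 1002 = 2^1 · 501, so s = 1 and d = 501.
Base 2: x_0 = 2^501 mod 1003 = 865. x_0 ∉ {1, 1002} and s = 1, so 2 is a Miller–Rabin witness and 1003 is composite.
Base 39: x_0 = 39^501 mod 1003 = 762. x_0 ∉ {1, 1002} and s = 1, so 39 is a Miller–Rabin witness and 1003 is composite.
Base 642: x_0 = 642^501 mod 1003 = 30. x_0 ∉ {1, 1002} and s = 1, so 642 is a Miller–Rabin witness and 1003 is composite.
Base 705: x_0 = 705^501 mod 1003 = 519. x_0 ∉ {1, 1002} and s = 1, so 705 is a Miller–Rabin witness and 1003 is composite.
The smallest witness among the given bases is 2.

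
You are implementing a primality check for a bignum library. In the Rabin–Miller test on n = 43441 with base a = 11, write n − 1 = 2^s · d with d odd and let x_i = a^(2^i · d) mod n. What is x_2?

24890

n − 1 = 43440 = 2^4 · 2715, so s = 4 and d = 2715.
x_0 = 11^2715 mod 43441 = 12566.
x_1 = 12566^2 mod 43441 = 39762.
x_2 = 39762^2 mod 43441 = 24890.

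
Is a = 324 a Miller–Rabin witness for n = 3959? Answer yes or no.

n − 1 = 3958 = 2^1 · 1979, so s = 1 and d = 1979.
x_0 = 324^1979 mod 3959 = 3556.
x_0 ∉ {1, 3958} and s = 1, so 324 is a Miller–Rabin witness and 3959 is composite.

yes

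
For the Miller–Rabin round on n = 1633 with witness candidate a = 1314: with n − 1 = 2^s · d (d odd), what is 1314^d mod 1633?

876

n − 1 = 1632 = 2^5 · 51, so s = 5 and d = 51.
1314^51 mod 1633 = 876.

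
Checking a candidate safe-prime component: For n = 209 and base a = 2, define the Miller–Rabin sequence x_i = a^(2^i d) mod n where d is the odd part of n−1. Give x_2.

81

n − 1 = 208 = 2^4 · 13, so s = 4 and d = 13.
By repeated squaring, 2^13 ≡ 41 (mod 209).
x_0 = 41.
x_1 = 41^2 mod 209 = 9.
x_2 = 9^2 mod 209 = 81.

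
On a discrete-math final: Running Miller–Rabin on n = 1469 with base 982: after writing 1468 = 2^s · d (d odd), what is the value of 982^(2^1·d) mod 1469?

634

n − 1 = 1468 = 2^2 · 367, so s = 2 and d = 367.
x_0 = 982^367 mod 1469 = 71.
x_1 = 71^2 mod 1469 = 634.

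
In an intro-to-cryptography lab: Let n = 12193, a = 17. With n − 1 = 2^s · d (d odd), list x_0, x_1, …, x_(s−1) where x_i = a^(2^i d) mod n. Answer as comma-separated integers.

n − 1 = 12192 = 2^5 · 381, so s = 5 and d = 381.
x_0 = 17^381 mod 12193 = 4549.
x_1 = 4549^2 mod 12193 = 1880.
x_2 = 1880^2 mod 12193 = 10623.
x_3 = 10623^2 mod 12193 = 1914.
x_4 = 1914^2 mod 12193 = 5496.

4549, 1880, 10623, 1914, 5496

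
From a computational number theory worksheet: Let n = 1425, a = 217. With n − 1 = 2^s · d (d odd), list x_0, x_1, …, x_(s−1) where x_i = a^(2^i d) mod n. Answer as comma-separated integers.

n − 1 = 1424 = 2^4 · 89, so s = 4 and d = 89.
x_0 = 217^89 mod 1425 = 772.
x_1 = 772^2 mod 1425 = 334.
x_2 = 334^2 mod 1425 = 406.
x_3 = 406^2 mod 1425 = 961.

772, 334, 406, 961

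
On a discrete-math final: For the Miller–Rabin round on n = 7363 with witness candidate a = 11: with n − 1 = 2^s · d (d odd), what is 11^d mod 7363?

n − 1 = 7362 = 2^1 · 3681, so s = 1 and d = 3681.
Repeated squaring mod 7363: 11^1 ≡ 11, 11^2 ≡ 121, 11^4 ≡ 7278, 11^8 ≡ 7225, 11^16 ≡ 4318, 11^32 ≡ 2008, 11^64 ≡ 4503, 11^128 ≡ 6670, 11^256 ≡ 1654, 11^512 ≡ 4043, 11^1024 ≡ 7352, 11^2048 ≡ 121.
3681 = 2048 + 1024 + 512 + 64 + 32 + 1, so 11^3681 ≡ 121·7352·4043·4503·2008·11 ≡ 295 (mod 7363).

295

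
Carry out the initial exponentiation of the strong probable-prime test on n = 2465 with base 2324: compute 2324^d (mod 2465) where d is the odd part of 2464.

n − 1 = 2464 = 2^5 · 77, so s = 5 and d = 77.
2324^77 mod 2465 = 1884.

1884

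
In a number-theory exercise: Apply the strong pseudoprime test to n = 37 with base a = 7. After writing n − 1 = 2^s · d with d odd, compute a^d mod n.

1

n − 1 = 36 = 2^2 · 9, so s = 2 and d = 9.
Repeated squaring mod 37: 7^1 ≡ 7, 7^2 ≡ 12, 7^4 ≡ 33, 7^8 ≡ 16.
9 = 8 + 1, so 7^9 ≡ 16·7 ≡ 1 (mod 37).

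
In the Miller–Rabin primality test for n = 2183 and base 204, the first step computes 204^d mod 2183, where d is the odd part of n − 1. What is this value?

464

n − 1 = 2182 = 2^1 · 1091, so s = 1 and d = 1091.
204^1091 mod 2183 = 464.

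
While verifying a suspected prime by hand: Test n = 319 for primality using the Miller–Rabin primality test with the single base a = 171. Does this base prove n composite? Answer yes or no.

n − 1 = 318 = 2^1 · 159, so s = 1 and d = 159.
x_0 = 171^159 mod 319 = 156.
x_0 ∉ {1, 318} and s = 1, so 171 is a Miller–Rabin witness and 319 is composite.

yes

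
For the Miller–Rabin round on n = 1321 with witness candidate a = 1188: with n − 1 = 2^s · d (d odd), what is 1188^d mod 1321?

n − 1 = 1320 = 2^3 · 165, so s = 3 and d = 165.
1188^165 mod 1321 = 1320.

1320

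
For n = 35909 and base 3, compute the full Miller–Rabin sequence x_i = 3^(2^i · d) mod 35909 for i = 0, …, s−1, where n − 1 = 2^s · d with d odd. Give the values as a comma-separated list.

n − 1 = 35908 = 2^2 · 8977, so s = 2 and d = 8977.
x_0 = 3^8977 mod 35909 = 9693.
x_1 = 9693^2 mod 35909 = 16305.

9693, 16305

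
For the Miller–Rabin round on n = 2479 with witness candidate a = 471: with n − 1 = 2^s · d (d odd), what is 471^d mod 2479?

295

n − 1 = 2478 = 2^1 · 1239, so s = 1 and d = 1239.
471^1239 mod 2479 = 295.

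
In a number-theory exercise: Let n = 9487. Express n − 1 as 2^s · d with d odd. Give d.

4743

Halving: 9486 → 4743; 4743 is odd.
So 9486 = 2^1 · 4743.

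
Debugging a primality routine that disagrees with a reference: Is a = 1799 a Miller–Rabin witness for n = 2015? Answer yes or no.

yes

n − 1 = 2014 = 2^1 · 1007, so s = 1 and d = 1007.
x_0 = 1799^1007 mod 2015 = 1334.
x_0 ∉ {1, 2014} and s = 1, so 1799 is a Miller–Rabin witness and 2015 is composite.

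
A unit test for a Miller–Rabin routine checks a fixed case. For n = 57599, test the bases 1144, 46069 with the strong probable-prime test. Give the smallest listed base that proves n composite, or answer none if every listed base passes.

1144

n − 1 = 57598 = 2^1 · 28799, so s = 1 and d = 28799.
Base 1144: x_0 = 1144^28799 mod 57599 = 42013. x_0 ∉ {1, 57598} and s = 1, so 1144 is a Miller–Rabin witness and 57599 is composite.
Base 46069: x_0 = 46069^28799 mod 57599 = 24081. x_0 ∉ {1, 57598} and s = 1, so 46069 is a Miller–Rabin witness and 57599 is composite.
The smallest witness among the given bases is 1144.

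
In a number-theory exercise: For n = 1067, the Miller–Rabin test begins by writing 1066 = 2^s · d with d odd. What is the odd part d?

Halving: 1066 → 533; 533 is odd.
So 1066 = 2^1 · 533.

533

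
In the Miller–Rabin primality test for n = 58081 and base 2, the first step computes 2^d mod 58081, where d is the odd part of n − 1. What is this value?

12283

n − 1 = 58080 = 2^5 · 1815, so s = 5 and d = 1815.
2^1815 mod 58081 = 12283.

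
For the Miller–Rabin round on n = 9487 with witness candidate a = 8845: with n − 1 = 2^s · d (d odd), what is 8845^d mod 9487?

5964

n − 1 = 9486 = 2^1 · 4743, so s = 1 and d = 4743.
8845^4743 mod 9487 = 5964.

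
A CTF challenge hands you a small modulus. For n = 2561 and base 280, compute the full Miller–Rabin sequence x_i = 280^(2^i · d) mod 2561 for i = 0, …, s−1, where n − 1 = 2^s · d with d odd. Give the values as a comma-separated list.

n − 1 = 2560 = 2^9 · 5, so s = 9 and d = 5.
x_0 = 280^5 mod 2561 = 427.
x_1 = 427^2 mod 2561 = 498.
x_2 = 498^2 mod 2561 = 2148.
x_3 = 2148^2 mod 2561 = 1543.
x_4 = 1543^2 mod 2561 = 1680.
x_5 = 1680^2 mod 2561 = 178.
x_6 = 178^2 mod 2561 = 952.
x_7 = 952^2 mod 2561 = 2271.
x_8 = 2271^2 mod 2561 = 2148.

427, 498, 2148, 1543, 1680, 178, 952, 2271, 2148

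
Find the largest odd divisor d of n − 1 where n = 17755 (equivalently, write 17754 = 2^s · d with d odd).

8877

Halving: 17754 → 8877; 8877 is odd.
So 17754 = 2^1 · 8877.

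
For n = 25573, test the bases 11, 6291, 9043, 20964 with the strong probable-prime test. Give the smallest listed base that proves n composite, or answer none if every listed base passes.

n − 1 = 25572 = 2^2 · 6393, so s = 2 and d = 6393.
Base 11: x_0 = 11^6393 mod 25573 = 25394. x_0 is neither 1 nor 25572, so continue squaring. x_1 = 25394^2 mod 25573 = 6468. Reached i = s−1 = 1 without hitting −1: 11 is a Miller–Rabin witness and 25573 is composite.
Base 6291: x_0 = 6291^6393 mod 25573 = 11131. x_0 is neither 1 nor 25572, so continue squaring. x_1 = 11131^2 mod 25573 = 23549. Reached i = s−1 = 1 without hitting −1: 6291 is a Miller–Rabin witness and 25573 is composite.
Base 9043: x_0 = 9043^6393 mod 25573 = 22229. x_0 is neither 1 nor 25572, so continue squaring. x_1 = 22229^2 mod 25573 = 6935. Reached i = s−1 = 1 without hitting −1: 9043 is a Miller–Rabin witness and 25573 is composite.
Base 20964: x_0 = 20964^6393 mod 25573 = 24987. x_0 is neither 1 nor 25572, so continue squaring. x_1 = 24987^2 mod 25573 = 10947. Reached i = s−1 = 1 without hitting −1: 20964 is a Miller–Rabin witness and 25573 is composite.
The smallest witness among the given bases is 11.

11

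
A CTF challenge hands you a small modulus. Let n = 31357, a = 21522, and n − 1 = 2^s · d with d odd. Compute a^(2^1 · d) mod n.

1

n − 1 = 31356 = 2^2 · 7839, so s = 2 and d = 7839.
x_0 = 21522^7839 mod 31357 = 31356.
x_1 = 31356^2 mod 31357 = 1.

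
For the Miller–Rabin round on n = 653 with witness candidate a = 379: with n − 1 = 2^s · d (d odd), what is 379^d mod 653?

n − 1 = 652 = 2^2 · 163, so s = 2 and d = 163.
Repeated squaring mod 653: 379^1 ≡ 379, 379^2 ≡ 634, 379^4 ≡ 361, 379^8 ≡ 374, 379^16 ≡ 134, 379^32 ≡ 325, 379^64 ≡ 492, 379^128 ≡ 454.
163 = 128 + 32 + 2 + 1, so 379^163 ≡ 454·325·634·379 ≡ 504 (mod 653).

504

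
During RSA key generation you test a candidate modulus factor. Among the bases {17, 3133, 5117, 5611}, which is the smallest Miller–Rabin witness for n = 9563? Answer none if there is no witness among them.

17

n − 1 = 9562 = 2^1 · 4781, so s = 1 and d = 4781.
Base 17: x_0 = 17^4781 mod 9563 = 2343. x_0 ∉ {1, 9562} and s = 1, so 17 is a Miller–Rabin witness and 9563 is composite.
Base 3133: x_0 = 3133^4781 mod 9563 = 3408. x_0 ∉ {1, 9562} and s = 1, so 3133 is a Miller–Rabin witness and 9563 is composite.
Base 5117: x_0 = 5117^4781 mod 9563 = 17. x_0 ∉ {1, 9562} and s = 1, so 5117 is a Miller–Rabin witness and 9563 is composite.
Base 5611: x_0 = 5611^4781 mod 9563 = 448. x_0 ∉ {1, 9562} and s = 1, so 5611 is a Miller–Rabin witness and 9563 is composite.
The smallest witness among the given bases is 17.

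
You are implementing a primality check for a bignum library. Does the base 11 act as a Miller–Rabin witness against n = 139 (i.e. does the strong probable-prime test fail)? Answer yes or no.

no

n − 1 = 138 = 2^1 · 69, so s = 1 and d = 69.
x_0 = 11^69 mod 139 = 1.
x_0 = 1, so 11 is not a witness.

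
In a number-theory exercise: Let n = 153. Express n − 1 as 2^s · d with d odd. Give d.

Halving: 152 → 76 → 38 → 19; 19 is odd.
So 152 = 2^3 · 19.

19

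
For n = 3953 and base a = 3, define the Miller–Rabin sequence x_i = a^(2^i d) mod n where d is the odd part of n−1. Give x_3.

2972

n − 1 = 3952 = 2^4 · 247, so s = 4 and d = 247.
By repeated squaring, 3^247 ≡ 3057 (mod 3953).
x_0 = 3057.
x_1 = 3057^2 mod 3953 = 357.
x_2 = 357^2 mod 3953 = 953.
x_3 = 953^2 mod 3953 = 2972.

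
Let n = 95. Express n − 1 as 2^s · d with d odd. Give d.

Halving: 94 → 47; 47 is odd.
So 94 = 2^1 · 47.

47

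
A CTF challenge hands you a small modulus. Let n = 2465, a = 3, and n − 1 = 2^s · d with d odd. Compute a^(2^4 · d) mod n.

1

n − 1 = 2464 = 2^5 · 77, so s = 5 and d = 77.
Repeated squaring mod 2465: 3^1 ≡ 3, 3^2 ≡ 9, 3^4 ≡ 81, 3^8 ≡ 1631, 3^16 ≡ 426, 3^32 ≡ 1531, 3^64 ≡ 2211.
77 = 64 + 8 + 4 + 1, so 3^77 ≡ 2211·1631·81·3 ≡ 2018 (mod 2465).
x_0 = 2018.
x_1 = 2018^2 mod 2465 = 144.
x_2 = 144^2 mod 2465 = 1016.
x_3 = 1016^2 mod 2465 = 1886.
x_4 = 1886^2 mod 2465 = 1.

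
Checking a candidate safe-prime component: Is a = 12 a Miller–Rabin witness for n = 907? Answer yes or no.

no

n − 1 = 906 = 2^1 · 453, so s = 1 and d = 453.
Repeated squaring mod 907: 12^1 ≡ 12, 12^2 ≡ 144, 12^4 ≡ 782, 12^8 ≡ 206, 12^16 ≡ 714, 12^32 ≡ 62, 12^64 ≡ 216, 12^128 ≡ 399, 12^256 ≡ 476.
453 = 256 + 128 + 64 + 4 + 1, so 12^453 ≡ 476·399·216·782·12 ≡ 906 (mod 907).
x_0 = 12^453 mod 907 = 906.
x_0 = 906 ≡ −1, so 12 is not a witness.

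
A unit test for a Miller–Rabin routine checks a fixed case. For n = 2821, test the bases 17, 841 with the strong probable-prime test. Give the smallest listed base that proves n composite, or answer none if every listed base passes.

none

n − 1 = 2820 = 2^2 · 705, so s = 2 and d = 705.
Base 17: x_0 = 17^705 mod 2821 = 2820. x_0 = 2820 ≡ −1, so 17 is not a witness.
Base 841: x_0 = 841^705 mod 2821 = 1. x_0 = 1, so 841 is not a witness.
No listed base is a witness for 2821.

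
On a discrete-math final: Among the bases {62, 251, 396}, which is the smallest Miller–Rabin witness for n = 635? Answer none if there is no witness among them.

62

n − 1 = 634 = 2^1 · 317, so s = 1 and d = 317.
Base 62: x_0 = 62^317 mod 635 = 542. x_0 ∉ {1, 634} and s = 1, so 62 is a Miller–Rabin witness and 635 is composite.
Base 251: x_0 = 251^317 mod 635 = 136. x_0 ∉ {1, 634} and s = 1, so 251 is a Miller–Rabin witness and 635 is composite.
Base 396: x_0 = 396^317 mod 635 = 606. x_0 ∉ {1, 634} and s = 1, so 396 is a Miller–Rabin witness and 635 is composite.
The smallest witness among the given bases is 62.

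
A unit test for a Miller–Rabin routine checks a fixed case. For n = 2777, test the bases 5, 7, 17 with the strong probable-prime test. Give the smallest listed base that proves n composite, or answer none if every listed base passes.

n − 1 = 2776 = 2^3 · 347, so s = 3 and d = 347.
Base 5: x_0 = 5^347 mod 2777 = 1872. x_0 is neither 1 nor 2776, so continue squaring. x_1 = 1872^2 mod 2777 = 2587. x_2 = 2587^2 mod 2777 = 2776. x_2 ≡ −1, so 5 is not a witness.
Base 7: x_0 = 7^347 mod 2777 = 2553. x_0 is neither 1 nor 2776, so continue squaring. x_1 = 2553^2 mod 2777 = 190. x_2 = 190^2 mod 2777 = 2776. x_2 ≡ −1, so 7 is not a witness.
Base 17: x_0 = 17^347 mod 2777 = 2553. x_0 is neither 1 nor 2776, so continue squaring. x_1 = 2553^2 mod 2777 = 190. x_2 = 190^2 mod 2777 = 2776. x_2 ≡ −1, so 17 is not a witness.
No listed base is a witness for 2777.

none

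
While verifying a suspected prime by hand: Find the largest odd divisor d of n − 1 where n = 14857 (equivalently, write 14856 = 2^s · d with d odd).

Halving: 14856 → 7428 → 3714 → 1857; 1857 is odd.
So 14856 = 2^3 · 1857.

1857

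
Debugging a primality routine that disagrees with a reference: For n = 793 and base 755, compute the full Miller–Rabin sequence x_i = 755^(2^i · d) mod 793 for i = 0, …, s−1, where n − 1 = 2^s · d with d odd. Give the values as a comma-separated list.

n − 1 = 792 = 2^3 · 99, so s = 3 and d = 99.
x_0 = 755^99 mod 793 = 313.
x_1 = 313^2 mod 793 = 430.
x_2 = 430^2 mod 793 = 131.

313, 430, 131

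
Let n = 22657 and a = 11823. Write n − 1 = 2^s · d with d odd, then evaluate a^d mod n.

8512

n − 1 = 22656 = 2^7 · 177, so s = 7 and d = 177.
11823^177 mod 22657 = 8512.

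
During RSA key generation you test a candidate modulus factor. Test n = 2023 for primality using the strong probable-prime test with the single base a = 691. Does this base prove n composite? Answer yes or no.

yes

n − 1 = 2022 = 2^1 · 1011, so s = 1 and d = 1011.
Repeated squaring mod 2023: 691^1 ≡ 691, 691^2 ≡ 53, 691^4 ≡ 786, 691^8 ≡ 781, 691^16 ≡ 1038, 691^32 ≡ 1208, 691^64 ≡ 681, 691^128 ≡ 494, 691^256 ≡ 1276, 691^512 ≡ 1684.
1011 = 512 + 256 + 128 + 64 + 32 + 16 + 2 + 1, so 691^1011 ≡ 1684·1276·494·681·1208·1038·53·691 ≡ 1161 (mod 2023).
x_0 = 691^1011 mod 2023 = 1161.
x_0 ∉ {1, 2022} and s = 1, so 691 is a Miller–Rabin witness and 2023 is composite.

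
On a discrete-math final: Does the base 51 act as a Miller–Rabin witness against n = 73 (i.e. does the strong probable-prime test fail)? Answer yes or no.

n − 1 = 72 = 2^3 · 9, so s = 3 and d = 9.
x_0 = 51^9 mod 73 = 51.
x_0 is neither 1 nor 72, so continue squaring.
x_1 = 51^2 mod 73 = 46.
x_2 = 46^2 mod 73 = 72.
x_2 ≡ −1, so 51 is not a witness.

no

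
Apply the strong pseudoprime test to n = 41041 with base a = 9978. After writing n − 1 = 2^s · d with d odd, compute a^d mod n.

35069

n − 1 = 41040 = 2^4 · 2565, so s = 4 and d = 2565.
9978^2565 mod 41041 = 35069.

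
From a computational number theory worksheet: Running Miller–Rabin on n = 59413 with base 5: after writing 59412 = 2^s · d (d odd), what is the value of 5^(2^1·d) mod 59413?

n − 1 = 59412 = 2^2 · 14853, so s = 2 and d = 14853.
x_0 = 5^14853 mod 59413 = 24483.
x_1 = 24483^2 mod 59413 = 58945.

58945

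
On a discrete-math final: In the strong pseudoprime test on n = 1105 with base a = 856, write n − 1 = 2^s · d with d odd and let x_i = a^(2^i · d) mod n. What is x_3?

n − 1 = 1104 = 2^4 · 69, so s = 4 and d = 69.
x_0 = 856^69 mod 1105 = 1061.
x_1 = 1061^2 mod 1105 = 831.
x_2 = 831^2 mod 1105 = 1041.
x_3 = 1041^2 mod 1105 = 781.

781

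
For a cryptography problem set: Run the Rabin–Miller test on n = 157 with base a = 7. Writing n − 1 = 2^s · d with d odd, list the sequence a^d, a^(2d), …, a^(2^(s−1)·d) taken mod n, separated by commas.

28, 156

n − 1 = 156 = 2^2 · 39, so s = 2 and d = 39.
x_0 = 7^39 mod 157 = 28.
x_1 = 28^2 mod 157 = 156.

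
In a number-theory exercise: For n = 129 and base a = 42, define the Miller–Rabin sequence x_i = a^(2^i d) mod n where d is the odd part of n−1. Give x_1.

n − 1 = 128 = 2^7 · 1, so s = 7 and d = 1.
x_0 = 42^1 mod 129 = 42.
x_1 = 42^2 mod 129 = 87.

87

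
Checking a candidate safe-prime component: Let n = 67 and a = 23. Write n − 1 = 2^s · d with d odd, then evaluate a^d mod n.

1

n − 1 = 66 = 2^1 · 33, so s = 1 and d = 33.
By repeated squaring, 23^33 ≡ 1 (mod 67).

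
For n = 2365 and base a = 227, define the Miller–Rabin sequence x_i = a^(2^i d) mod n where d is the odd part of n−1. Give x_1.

n − 1 = 2364 = 2^2 · 591, so s = 2 and d = 591.
Repeated squaring mod 2365: 227^1 ≡ 227, 227^2 ≡ 1864, 227^4 ≡ 311, 227^8 ≡ 2121, 227^16 ≡ 411, 227^32 ≡ 1006, 227^64 ≡ 2181, 227^128 ≡ 746, 227^256 ≡ 741, 227^512 ≡ 401.
591 = 512 + 64 + 8 + 4 + 2 + 1, so 227^591 ≡ 401·2181·2121·311·1864·227 ≡ 1943 (mod 2365).
x_0 = 1943.
x_1 = 1943^2 mod 2365 = 709.

709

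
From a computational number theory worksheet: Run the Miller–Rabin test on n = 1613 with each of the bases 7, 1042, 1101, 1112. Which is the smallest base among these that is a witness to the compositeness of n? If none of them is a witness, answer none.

none

n − 1 = 1612 = 2^2 · 403, so s = 2 and d = 403.
Base 7: x_0 = 7^403 mod 1613 = 1486. x_0 is neither 1 nor 1612, so continue squaring. x_1 = 1486^2 mod 1613 = 1612. x_1 ≡ −1, so 7 is not a witness.
Base 1042: x_0 = 1042^403 mod 1613 = 1486. x_0 is neither 1 nor 1612, so continue squaring. x_1 = 1486^2 mod 1613 = 1612. x_1 ≡ −1, so 1042 is not a witness.
Base 1101: x_0 = 1101^403 mod 1613 = 127. x_0 is neither 1 nor 1612, so continue squaring. x_1 = 127^2 mod 1613 = 1612. x_1 ≡ −1, so 1101 is not a witness.
Base 1112: x_0 = 1112^403 mod 1613 = 1612. x_0 = 1612 ≡ −1, so 1112 is not a witness.
No listed base is a witness for 1613.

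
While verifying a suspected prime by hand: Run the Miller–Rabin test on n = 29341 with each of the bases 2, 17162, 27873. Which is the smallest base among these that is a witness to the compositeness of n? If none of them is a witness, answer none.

n − 1 = 29340 = 2^2 · 7335, so s = 2 and d = 7335.
Base 2: x_0 = 2^7335 mod 29341 = 26424. x_0 is neither 1 nor 29340, so continue squaring. x_1 = 26424^2 mod 29341 = 29340. x_1 ≡ −1, so 2 is not a witness.
Base 17162: x_0 = 17162^7335 mod 29341 = 15361. x_0 is neither 1 nor 29340, so continue squaring. x_1 = 15361^2 mod 29341 = 29340. x_1 ≡ −1, so 17162 is not a witness.
Base 27873: x_0 = 27873^7335 mod 29341 = 1. x_0 = 1, so 27873 is not a witness.
No listed base is a witness for 29341.

none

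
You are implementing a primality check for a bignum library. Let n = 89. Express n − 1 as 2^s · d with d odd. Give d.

11

Halving: 88 → 44 → 22 → 11; 11 is odd.
So 88 = 2^3 · 11.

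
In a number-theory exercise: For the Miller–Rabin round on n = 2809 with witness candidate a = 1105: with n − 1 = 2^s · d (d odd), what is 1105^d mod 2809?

n − 1 = 2808 = 2^3 · 351, so s = 3 and d = 351.
Repeated squaring mod 2809: 1105^1 ≡ 1105, 1105^2 ≡ 1919, 1105^4 ≡ 2771, 1105^8 ≡ 1444, 1105^16 ≡ 858, 1105^32 ≡ 206, 1105^64 ≡ 301, 1105^128 ≡ 713, 1105^256 ≡ 2749.
351 = 256 + 64 + 16 + 8 + 4 + 2 + 1, so 1105^351 ≡ 2749·301·858·1444·2771·1919·1105 ≡ 2302 (mod 2809).

2302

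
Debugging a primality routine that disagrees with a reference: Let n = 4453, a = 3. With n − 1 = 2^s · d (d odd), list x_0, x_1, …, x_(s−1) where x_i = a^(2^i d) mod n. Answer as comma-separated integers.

2528, 729

n − 1 = 4452 = 2^2 · 1113, so s = 2 and d = 1113.
x_0 = 3^1113 mod 4453 = 2528.
x_1 = 2528^2 mod 4453 = 729.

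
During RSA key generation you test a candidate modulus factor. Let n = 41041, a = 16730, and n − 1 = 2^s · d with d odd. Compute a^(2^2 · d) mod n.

n − 1 = 41040 = 2^4 · 2565, so s = 4 and d = 2565.
x_0 = 16730^2565 mod 41041 = 25739.
x_1 = 25739^2 mod 41041 = 12299.
x_2 = 12299^2 mod 41041 = 29316.

29316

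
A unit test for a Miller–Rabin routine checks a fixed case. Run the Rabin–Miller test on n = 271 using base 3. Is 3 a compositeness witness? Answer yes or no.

n − 1 = 270 = 2^1 · 135, so s = 1 and d = 135.
Repeated squaring mod 271: 3^1 ≡ 3, 3^2 ≡ 9, 3^4 ≡ 81, 3^8 ≡ 57, 3^16 ≡ 268, 3^32 ≡ 9, 3^64 ≡ 81, 3^128 ≡ 57.
135 = 128 + 4 + 2 + 1, so 3^135 ≡ 57·81·9·3 ≡ 270 (mod 271).
x_0 = 3^135 mod 271 = 270.
x_0 = 270 ≡ −1, so 3 is not a witness.

no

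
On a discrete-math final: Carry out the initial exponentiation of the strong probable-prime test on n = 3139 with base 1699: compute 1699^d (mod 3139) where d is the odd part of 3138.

n − 1 = 3138 = 2^1 · 1569, so s = 1 and d = 1569.
Repeated squaring mod 3139: 1699^1 ≡ 1699, 1699^2 ≡ 1860, 1699^4 ≡ 422, 1699^8 ≡ 2300, 1699^16 ≡ 785, 1699^32 ≡ 981, 1699^64 ≡ 1827, 1699^128 ≡ 1172, 1699^256 ≡ 1841, 1699^512 ≡ 2300, 1699^1024 ≡ 785.
1569 = 1024 + 512 + 32 + 1, so 1699^1569 ≡ 785·2300·981·1699 ≡ 1613 (mod 3139).

1613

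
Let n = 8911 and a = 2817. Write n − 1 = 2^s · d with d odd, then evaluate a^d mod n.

n − 1 = 8910 = 2^1 · 4455, so s = 1 and d = 4455.
Repeated squaring mod 8911: 2817^1 ≡ 2817, 2817^2 ≡ 4699, 2817^4 ≡ 8054, 2817^8 ≡ 3747, 2817^16 ≡ 5184, 2817^32 ≡ 7191, 2817^64 ≡ 8859, 2817^128 ≡ 2704, 2817^256 ≡ 4596, 2817^512 ≡ 4146, 2817^1024 ≡ 8908, 2817^2048 ≡ 9, 2817^4096 ≡ 81.
4455 = 4096 + 256 + 64 + 32 + 4 + 2 + 1, so 2817^4455 ≡ 81·4596·8859·7191·8054·4699·2817 ≡ 2813 (mod 8911).

2813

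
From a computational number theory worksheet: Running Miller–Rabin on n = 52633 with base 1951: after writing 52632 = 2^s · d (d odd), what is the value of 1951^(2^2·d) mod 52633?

41098

n − 1 = 52632 = 2^3 · 6579, so s = 3 and d = 6579.
x_0 = 1951^6579 mod 52633 = 825.
x_1 = 825^2 mod 52633 = 49029.
x_2 = 49029^2 mod 52633 = 41098.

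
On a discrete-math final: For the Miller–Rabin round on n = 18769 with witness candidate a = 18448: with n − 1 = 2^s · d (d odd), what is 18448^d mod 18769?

n − 1 = 18768 = 2^4 · 1173, so s = 4 and d = 1173.
18448^1173 mod 18769 = 11056.

11056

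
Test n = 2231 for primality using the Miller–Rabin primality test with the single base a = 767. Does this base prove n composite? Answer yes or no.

yes

n − 1 = 2230 = 2^1 · 1115, so s = 1 and d = 1115.
x_0 = 767^1115 mod 2231 = 830.
x_0 ∉ {1, 2230} and s = 1, so 767 is a Miller–Rabin witness and 2231 is composite.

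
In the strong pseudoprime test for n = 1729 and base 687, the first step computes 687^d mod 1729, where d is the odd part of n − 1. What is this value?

n − 1 = 1728 = 2^6 · 27, so s = 6 and d = 27.
Repeated squaring mod 1729: 687^1 ≡ 687, 687^2 ≡ 1681, 687^4 ≡ 575, 687^8 ≡ 386, 687^16 ≡ 302.
27 = 16 + 8 + 2 + 1, so 687^27 ≡ 302·386·1681·687 ≡ 512 (mod 1729).

512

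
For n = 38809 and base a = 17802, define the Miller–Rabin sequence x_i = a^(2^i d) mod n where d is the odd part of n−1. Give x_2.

3744

n − 1 = 38808 = 2^3 · 4851, so s = 3 and d = 4851.
x_0 = 17802^4851 mod 38809 = 33898.
x_1 = 33898^2 mod 38809 = 17532.
x_2 = 17532^2 mod 38809 = 3744.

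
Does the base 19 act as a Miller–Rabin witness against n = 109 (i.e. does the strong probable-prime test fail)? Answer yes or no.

n − 1 = 108 = 2^2 · 27, so s = 2 and d = 27.
x_0 = 19^27 mod 109 = 76.
x_0 is neither 1 nor 108, so continue squaring.
x_1 = 76^2 mod 109 = 108.
x_1 ≡ −1, so 19 is not a witness.

no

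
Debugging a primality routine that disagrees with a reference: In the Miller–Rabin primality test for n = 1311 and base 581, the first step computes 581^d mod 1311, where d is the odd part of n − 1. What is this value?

n − 1 = 1310 = 2^1 · 655, so s = 1 and d = 655.
Repeated squaring mod 1311: 581^1 ≡ 581, 581^2 ≡ 634, 581^4 ≡ 790, 581^8 ≡ 64, 581^16 ≡ 163, 581^32 ≡ 349, 581^64 ≡ 1189, 581^128 ≡ 463, 581^256 ≡ 676, 581^512 ≡ 748.
655 = 512 + 128 + 8 + 4 + 2 + 1, so 581^655 ≡ 748·463·64·790·634·581 ≡ 1208 (mod 1311).

1208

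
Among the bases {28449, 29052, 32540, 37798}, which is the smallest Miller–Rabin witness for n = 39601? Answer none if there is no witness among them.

29052

n − 1 = 39600 = 2^4 · 2475, so s = 4 and d = 2475.
Base 28449: x_0 = 28449^2475 mod 39601 = 39600. x_0 = 39600 ≡ −1, so 28449 is not a witness.
Base 29052: x_0 = 29052^2475 mod 39601 = 37013. x_0 is neither 1 nor 39600, so continue squaring. x_1 = 37013^2 mod 39601 = 5175. x_2 = 5175^2 mod 39601 = 10349. x_3 = 10349^2 mod 39601 = 20697. Reached i = s−1 = 3 without hitting −1: 29052 is a Miller–Rabin witness and 39601 is composite.
Base 32540: x_0 = 32540^2475 mod 39601 = 32637. x_0 is neither 1 nor 39600, so continue squaring. x_1 = 32637^2 mod 39601 = 25672. x_2 = 25672^2 mod 39601 = 11742. x_3 = 11742^2 mod 39601 = 23483. Reached i = s−1 = 3 without hitting −1: 32540 is a Miller–Rabin witness and 39601 is composite.
Base 37798: x_0 = 37798^2475 mod 39601 = 33035. x_0 is neither 1 nor 39600, so continue squaring. x_1 = 33035^2 mod 39601 = 26468. x_2 = 26468^2 mod 39601 = 13334. x_3 = 13334^2 mod 39601 = 26667. Reached i = s−1 = 3 without hitting −1: 37798 is a Miller–Rabin witness and 39601 is composite.
The smallest witness among the given bases is 29052.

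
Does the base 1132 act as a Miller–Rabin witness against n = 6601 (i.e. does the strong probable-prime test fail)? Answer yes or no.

n − 1 = 6600 = 2^3 · 825, so s = 3 and d = 825.
x_0 = 1132^825 mod 6601 = 6600.
x_0 = 6600 ≡ −1, so 1132 is not a witness.

no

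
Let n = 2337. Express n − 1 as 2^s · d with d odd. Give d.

Halving: 2336 → 1168 → 584 → 292 → 146 → 73; 73 is odd.
So 2336 = 2^5 · 73.

73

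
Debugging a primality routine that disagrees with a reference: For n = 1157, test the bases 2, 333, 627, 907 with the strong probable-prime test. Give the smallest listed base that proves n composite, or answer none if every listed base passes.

2

n − 1 = 1156 = 2^2 · 289, so s = 2 and d = 289.
Base 2: x_0 = 2^289 mod 1157 = 275. x_0 is neither 1 nor 1156, so continue squaring. x_1 = 275^2 mod 1157 = 420. Reached i = s−1 = 1 without hitting −1: 2 is a Miller–Rabin witness and 1157 is composite.
Base 333: x_0 = 333^289 mod 1157 = 528. x_0 is neither 1 nor 1156, so continue squaring. x_1 = 528^2 mod 1157 = 1104. Reached i = s−1 = 1 without hitting −1: 333 is a Miller–Rabin witness and 1157 is composite.
Base 627: x_0 = 627^289 mod 1157 = 1043. x_0 is neither 1 nor 1156, so continue squaring. x_1 = 1043^2 mod 1157 = 269. Reached i = s−1 = 1 without hitting −1: 627 is a Miller–Rabin witness and 1157 is composite.
Base 907: x_0 = 907^289 mod 1157 = 1050. x_0 is neither 1 nor 1156, so continue squaring. x_1 = 1050^2 mod 1157 = 1036. Reached i = s−1 = 1 without hitting −1: 907 is a Miller–Rabin witness and 1157 is composite.
The smallest witness among the given bases is 2.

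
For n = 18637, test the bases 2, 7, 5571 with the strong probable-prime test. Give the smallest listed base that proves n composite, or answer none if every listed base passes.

none

n − 1 = 18636 = 2^2 · 4659, so s = 2 and d = 4659.
Base 2: x_0 = 2^4659 mod 18637 = 3766. x_0 is neither 1 nor 18636, so continue squaring. x_1 = 3766^2 mod 18637 = 18636. x_1 ≡ −1, so 2 is not a witness.
Base 7: x_0 = 7^4659 mod 18637 = 3766. x_0 is neither 1 nor 18636, so continue squaring. x_1 = 3766^2 mod 18637 = 18636. x_1 ≡ −1, so 7 is not a witness.
Base 5571: x_0 = 5571^4659 mod 18637 = 14871. x_0 is neither 1 nor 18636, so continue squaring. x_1 = 14871^2 mod 18637 = 18636. x_1 ≡ −1, so 5571 is not a witness.
No listed base is a witness for 18637.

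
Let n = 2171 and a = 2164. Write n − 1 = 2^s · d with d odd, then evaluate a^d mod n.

n − 1 = 2170 = 2^1 · 1085, so s = 1 and d = 1085.
Repeated squaring mod 2171: 2164^1 ≡ 2164, 2164^2 ≡ 49, 2164^4 ≡ 230, 2164^8 ≡ 796, 2164^16 ≡ 1855, 2164^32 ≡ 2161, 2164^64 ≡ 100, 2164^128 ≡ 1316, 2164^256 ≡ 1569, 2164^512 ≡ 2018, 2164^1024 ≡ 1699.
1085 = 1024 + 32 + 16 + 8 + 4 + 1, so 2164^1085 ≡ 1699·2161·1855·796·230·2164 ≡ 587 (mod 2171).

587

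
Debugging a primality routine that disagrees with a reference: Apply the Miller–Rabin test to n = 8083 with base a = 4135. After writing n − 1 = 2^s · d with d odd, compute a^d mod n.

n − 1 = 8082 = 2^1 · 4041, so s = 1 and d = 4041.
4135^4041 mod 8083 = 7733.

7733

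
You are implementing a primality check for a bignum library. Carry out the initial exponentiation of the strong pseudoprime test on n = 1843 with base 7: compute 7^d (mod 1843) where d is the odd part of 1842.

818

n − 1 = 1842 = 2^1 · 921, so s = 1 and d = 921.
Repeated squaring mod 1843: 7^1 ≡ 7, 7^2 ≡ 49, 7^4 ≡ 558, 7^8 ≡ 1740, 7^16 ≡ 1394, 7^32 ≡ 714, 7^64 ≡ 1128, 7^128 ≡ 714, 7^256 ≡ 1128, 7^512 ≡ 714.
921 = 512 + 256 + 128 + 16 + 8 + 1, so 7^921 ≡ 714·1128·714·1394·1740·7 ≡ 818 (mod 1843).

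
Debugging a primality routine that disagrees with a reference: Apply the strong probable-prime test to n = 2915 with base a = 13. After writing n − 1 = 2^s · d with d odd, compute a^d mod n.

1338

n − 1 = 2914 = 2^1 · 1457, so s = 1 and d = 1457.
13^1457 mod 2915 = 1338.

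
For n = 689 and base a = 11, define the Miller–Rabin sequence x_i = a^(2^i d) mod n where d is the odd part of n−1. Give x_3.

n − 1 = 688 = 2^4 · 43, so s = 4 and d = 43.
Repeated squaring mod 689: 11^1 ≡ 11, 11^2 ≡ 121, 11^4 ≡ 172, 11^8 ≡ 646, 11^16 ≡ 471, 11^32 ≡ 672.
43 = 32 + 8 + 2 + 1, so 11^43 ≡ 672·646·121·11 ≡ 93 (mod 689).
x_0 = 93.
x_1 = 93^2 mod 689 = 381.
x_2 = 381^2 mod 689 = 471.
x_3 = 471^2 mod 689 = 672.

672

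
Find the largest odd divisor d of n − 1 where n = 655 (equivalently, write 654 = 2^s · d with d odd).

Halving: 654 → 327; 327 is odd.
So 654 = 2^1 · 327.

327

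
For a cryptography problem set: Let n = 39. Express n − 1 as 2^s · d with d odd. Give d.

Halving: 38 → 19; 19 is odd.
So 38 = 2^1 · 19.

19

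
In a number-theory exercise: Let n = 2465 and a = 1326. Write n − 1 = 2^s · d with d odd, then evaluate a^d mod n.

1496

n − 1 = 2464 = 2^5 · 77, so s = 5 and d = 77.
1326^77 mod 2465 = 1496.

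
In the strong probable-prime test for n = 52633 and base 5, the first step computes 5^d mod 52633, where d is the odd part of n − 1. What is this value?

n − 1 = 52632 = 2^3 · 6579, so s = 3 and d = 6579.
5^6579 mod 52633 = 36770.

36770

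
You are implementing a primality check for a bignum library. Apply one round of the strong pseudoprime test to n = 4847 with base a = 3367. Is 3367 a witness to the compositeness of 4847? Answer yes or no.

yes

n − 1 = 4846 = 2^1 · 2423, so s = 1 and d = 2423.
Repeated squaring mod 4847: 3367^1 ≡ 3367, 3367^2 ≡ 4403, 3367^4 ≡ 3256, 3367^8 ≡ 1147, 3367^16 ≡ 2072, 3367^32 ≡ 3589, 3367^64 ≡ 2442, 3367^128 ≡ 1554, 3367^256 ≡ 1110, 3367^512 ≡ 962, 3367^1024 ≡ 4514, 3367^2048 ≡ 4255.
2423 = 2048 + 256 + 64 + 32 + 16 + 4 + 2 + 1, so 3367^2423 ≡ 4255·1110·2442·3589·2072·3256·4403·3367 ≡ 3885 (mod 4847).
x_0 = 3367^2423 mod 4847 = 3885.
x_0 ∉ {1, 4846} and s = 1, so 3367 is a Miller–Rabin witness and 4847 is composite.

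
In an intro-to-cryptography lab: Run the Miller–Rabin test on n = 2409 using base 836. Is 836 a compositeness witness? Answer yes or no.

n − 1 = 2408 = 2^3 · 301, so s = 3 and d = 301.
x_0 = 836^301 mod 2409 = 1100.
x_0 is neither 1 nor 2408, so continue squaring.
x_1 = 1100^2 mod 2409 = 682.
x_2 = 682^2 mod 2409 = 187.
Reached i = s−1 = 2 without hitting −1: 836 is a Miller–Rabin witness and 2409 is composite.

yes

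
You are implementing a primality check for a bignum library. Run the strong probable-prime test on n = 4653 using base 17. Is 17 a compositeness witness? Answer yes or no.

n − 1 = 4652 = 2^2 · 1163, so s = 2 and d = 1163.
x_0 = 17^1163 mod 4653 = 4319.
x_0 is neither 1 nor 4652, so continue squaring.
x_1 = 4319^2 mod 4653 = 4537.
Reached i = s−1 = 1 without hitting −1: 17 is a Miller–Rabin witness and 4653 is composite.

yes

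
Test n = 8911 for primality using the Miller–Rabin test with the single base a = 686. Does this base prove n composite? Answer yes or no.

n − 1 = 8910 = 2^1 · 4455, so s = 1 and d = 4455.
x_0 = 686^4455 mod 8911 = 7371.
x_0 ∉ {1, 8910} and s = 1, so 686 is a Miller–Rabin witness and 8911 is composite.

yes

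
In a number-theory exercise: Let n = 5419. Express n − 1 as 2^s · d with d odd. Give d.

2709

Halving: 5418 → 2709; 2709 is odd.
So 5418 = 2^1 · 2709.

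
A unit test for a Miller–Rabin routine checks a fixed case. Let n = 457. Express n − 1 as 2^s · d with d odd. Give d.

Halving: 456 → 228 → 114 → 57; 57 is odd.
So 456 = 2^3 · 57.

57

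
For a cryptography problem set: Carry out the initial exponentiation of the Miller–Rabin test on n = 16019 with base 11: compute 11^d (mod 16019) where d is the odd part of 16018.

4738

n − 1 = 16018 = 2^1 · 8009, so s = 1 and d = 8009.
By repeated squaring, 11^8009 ≡ 4738 (mod 16019).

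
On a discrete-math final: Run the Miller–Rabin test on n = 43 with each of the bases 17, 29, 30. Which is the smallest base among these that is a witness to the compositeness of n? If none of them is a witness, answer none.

n − 1 = 42 = 2^1 · 21, so s = 1 and d = 21.
Base 17: x_0 = 17^21 mod 43 = 1. x_0 = 1, so 17 is not a witness.
Base 29: x_0 = 29^21 mod 43 = 42. x_0 = 42 ≡ −1, so 29 is not a witness.
Base 30: x_0 = 30^21 mod 43 = 42. x_0 = 42 ≡ −1, so 30 is not a witness.
No listed base is a witness for 43.

none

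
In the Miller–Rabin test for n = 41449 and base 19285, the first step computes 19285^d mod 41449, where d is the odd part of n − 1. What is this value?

n − 1 = 41448 = 2^3 · 5181, so s = 3 and d = 5181.
Repeated squaring mod 41449: 19285^1 ≡ 19285, 19285^2 ≡ 30797, 19285^4 ≡ 19191, 19285^8 ≡ 20116, 19285^16 ≡ 28318, 19285^32 ≡ 36770, 19285^64 ≡ 7969, 19285^128 ≡ 5093, 19285^256 ≡ 33024, 19285^512 ≡ 19937, 19285^1024 ≡ 29508, 19285^2048 ≡ 2921, 19285^4096 ≡ 35196.
5181 = 4096 + 1024 + 32 + 16 + 8 + 4 + 1, so 19285^5181 ≡ 35196·29508·36770·28318·20116·19191·19285 ≡ 8915 (mod 41449).

8915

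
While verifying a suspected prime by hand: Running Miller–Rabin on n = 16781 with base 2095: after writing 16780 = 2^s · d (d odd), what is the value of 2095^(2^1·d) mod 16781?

3827

n − 1 = 16780 = 2^2 · 4195, so s = 2 and d = 4195.
x_0 = 2095^4195 mod 16781 = 12342.
x_1 = 12342^2 mod 16781 = 3827.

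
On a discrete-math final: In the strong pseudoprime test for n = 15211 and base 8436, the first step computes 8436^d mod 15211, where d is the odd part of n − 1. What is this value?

n − 1 = 15210 = 2^1 · 7605, so s = 1 and d = 7605.
By repeated squaring, 8436^7605 ≡ 6518 (mod 15211).

6518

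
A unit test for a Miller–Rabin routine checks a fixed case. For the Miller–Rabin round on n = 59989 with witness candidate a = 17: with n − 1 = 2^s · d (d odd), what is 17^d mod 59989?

n − 1 = 59988 = 2^2 · 14997, so s = 2 and d = 14997.
Repeated squaring mod 59989: 17^1 ≡ 17, 17^2 ≡ 289, 17^4 ≡ 23532, 17^8 ≡ 56554, 17^16 ≡ 41381, 17^32 ≡ 1156, 17^64 ≡ 16578, 17^128 ≡ 20475, 17^256 ≡ 22493, 17^512 ≡ 47812, 17^1024 ≡ 46510, 17^2048 ≡ 36749, 17^4096 ≡ 16633, 17^8192 ≡ 47410.
14997 = 8192 + 4096 + 2048 + 512 + 128 + 16 + 4 + 1, so 17^14997 ≡ 47410·16633·36749·47812·20475·41381·23532·17 ≡ 13995 (mod 59989).

13995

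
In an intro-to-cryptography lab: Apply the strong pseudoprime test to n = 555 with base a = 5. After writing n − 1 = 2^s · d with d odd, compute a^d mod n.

500

n − 1 = 554 = 2^1 · 277, so s = 1 and d = 277.
Repeated squaring mod 555: 5^1 ≡ 5, 5^2 ≡ 25, 5^4 ≡ 70, 5^8 ≡ 460, 5^16 ≡ 145, 5^32 ≡ 490, 5^64 ≡ 340, 5^128 ≡ 160, 5^256 ≡ 70.
277 = 256 + 16 + 4 + 1, so 5^277 ≡ 70·145·70·5 ≡ 500 (mod 555).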